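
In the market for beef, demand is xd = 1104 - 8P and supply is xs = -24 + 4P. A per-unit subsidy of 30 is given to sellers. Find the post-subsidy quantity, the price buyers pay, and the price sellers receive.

x' = 432; buyers pay 84; sellers receive 114

Pre-subsidy: 1104 - 8P = -24 + 4P gives P* = 94, x* = 352.
With the subsidy, sellers receive Ps = Pb + 30 for each unit, where Pb is the price buyers pay.
Supply in terms of Pb becomes xs = -24 + 4(Pb + 30) = 96 + 4Pb. Setting this equal to demand: 1104 - 8Pb = 96 + 4Pb, so Pb = 84.
Sellers receive Ps = 84 + 30 = 114; x' = 1104 − 8·84 = 432.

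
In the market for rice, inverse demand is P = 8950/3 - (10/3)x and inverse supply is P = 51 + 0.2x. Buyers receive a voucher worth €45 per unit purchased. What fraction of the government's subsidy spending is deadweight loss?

DWL / government spending = 135/17864

Pre-subsidy: 8950/3 - (10/3)x = 51 + 0.2x gives x* = 43985/53 and P* = 11500/53.
With the rebate, buyers effectively pay Pb = Ps − 45, where Ps is the price sellers receive.
On the curves, Pb = 8950/3 - (10/3)x and Ps = 51 + 0.2x; the wedge Ps − Pb = 45 gives 51 + 0.2x − (8950/3 - (10/3)x) = 45, so x' = 44660/53.
Then Pb = 8950/3 − (10/3)·(44660/53) = 9250/53 and Ps = 51 + 0.2·(44660/53) = 11635/53.
ΔCS = ½(43985/53 + 44660/53)(11500/53 − 9250/53) = 99725625/2809; ΔPS = ½(43985/53 + 44660/53)(11635/53 − 11500/53) = 11967075/5618.
Government spending = 45 × 44660/53 = 2009700/53.
DWL = ½ × 45 × (44660/53 − 43985/53) = 30375/106; fraction = (30375/106) / (2009700/53) = 135/17864.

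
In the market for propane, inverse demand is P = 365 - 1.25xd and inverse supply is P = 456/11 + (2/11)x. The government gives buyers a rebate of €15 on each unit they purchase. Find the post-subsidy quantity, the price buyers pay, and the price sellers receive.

Pre-subsidy: 365 - 1.25x = 456/11 + (2/11)x gives x* = 14236/63 and P* = 5200/63.
With the rebate, buyers effectively pay Pb = Ps − 15, where Ps is the price sellers receive.
On the curves, Pb = 365 - 1.25x and Ps = 456/11 + (2/11)x; the wedge Ps − Pb = 15 gives 456/11 + (2/11)x − (365 - 1.25x) = 15, so x' = 2128/9.
Then Pb = 365 − 1.25·(2128/9) = 625/9 and Ps = 456/11 + (2/11)·(2128/9) = 760/9.

x' = 2128/9; buyers pay 625/9; sellers receive 760/9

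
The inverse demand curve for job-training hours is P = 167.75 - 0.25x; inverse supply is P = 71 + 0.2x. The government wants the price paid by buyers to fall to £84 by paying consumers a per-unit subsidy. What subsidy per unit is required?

At a buyer price of 84, quantity demanded is 671 − 4·84 = 335.
Sellers supply 335 only when they receive Ps = 71 + 0.2·335 = 138.
s = Ps − Pb = 138 − 84 = 54.

Required subsidy s = £54 per unit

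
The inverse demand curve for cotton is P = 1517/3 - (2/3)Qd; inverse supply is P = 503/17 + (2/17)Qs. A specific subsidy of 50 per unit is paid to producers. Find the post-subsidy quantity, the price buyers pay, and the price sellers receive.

Pre-subsidy: 1517/3 - (2/3)Q = 503/17 + (2/17)Q gives Q* = 607 and P* = 101.
With the subsidy, sellers receive Ps = Pb + 50 for each unit, where Pb is the price buyers pay.
On the curves, Pb = 1517/3 - (2/3)Q and Ps = 503/17 + (2/17)Q; the wedge Ps − Pb = 50 gives 503/17 + (2/17)Q − (1517/3 - (2/3)Q) = 50, so Q' = 670.75.
Then Pb = 1517/3 − (2/3)·670.75 = 58.5 and Ps = 503/17 + (2/17)·670.75 = 108.5.

Q' = 670.75; buyers pay 58.5; sellers receive 108.5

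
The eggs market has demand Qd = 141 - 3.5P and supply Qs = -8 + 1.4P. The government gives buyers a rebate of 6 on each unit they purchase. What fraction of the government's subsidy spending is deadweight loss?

DWL / government spending = 21/284

Pre-subsidy: 141 - 3.5P = -8 + 1.4P gives P* = 1490/49, Q* = 242/7.
With the rebate, buyers effectively pay Pb = Ps − 6, where Ps is the price sellers receive.
Demand in terms of Ps becomes Qd = 141 − 3.5(Ps − 6) = 162 - 3.5Ps. Setting this equal to supply: 162 - 3.5Ps = -8 + 1.4Ps, so Ps = 1700/49.
Buyers pay Pb = 1700/49 − 6 = 1406/49; Q' = -8 + 1.4·(1700/49) = 284/7.
ΔCS = ½(242/7 + 284/7)(1490/49 − 1406/49) = 3156/49; ΔPS = ½(242/7 + 284/7)(1700/49 − 1490/49) = 7890/49.
Government spending = 6 × 284/7 = 1704/7.
DWL = ½ × 6 × (284/7 − 242/7) = 18; fraction = 18 / (1704/7) = 21/284.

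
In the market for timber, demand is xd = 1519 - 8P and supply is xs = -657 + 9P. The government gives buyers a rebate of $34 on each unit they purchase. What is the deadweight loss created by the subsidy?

Deadweight loss = $2448

Pre-subsidy: 1519 - 8P = -657 + 9P gives P* = 128, x* = 495.
With the rebate, buyers effectively pay Pb = Ps − 34, where Ps is the price sellers receive.
Demand in terms of Ps becomes xd = 1519 − 8(Ps − 34) = 1791 - 8Ps. Setting this equal to supply: 1791 - 8Ps = -657 + 9Ps, so Ps = 144.
Buyers pay Pb = 144 − 34 = 110; x' = -657 + 9·144 = 639.
The subsidy expands output by 639 − 495 = 144 past the efficient level; on those units the gap between marginal cost and willingness to pay runs from 0 up to 34.
DWL = ½ × 34 × 144 = 2448.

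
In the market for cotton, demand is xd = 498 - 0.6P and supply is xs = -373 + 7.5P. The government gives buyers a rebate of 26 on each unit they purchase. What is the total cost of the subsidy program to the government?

Government cost = 314444/27

Pre-subsidy: 498 - 0.6P = -373 + 7.5P gives P* = 8710/81, x* = 11704/27.
With the rebate, buyers effectively pay Pb = Ps − 26, where Ps is the price sellers receive.
Demand in terms of Ps becomes xd = 498 − 0.6(Ps − 26) = 513.6 - 0.6Ps. Setting this equal to supply: 513.6 - 0.6Ps = -373 + 7.5Ps, so Ps = 8866/81.
Buyers pay Pb = 8866/81 − 26 = 6760/81; x' = -373 + 7.5·(8866/81) = 12094/27.
Government outlay = subsidy × quantity = 26 × 12094/27 = 314444/27.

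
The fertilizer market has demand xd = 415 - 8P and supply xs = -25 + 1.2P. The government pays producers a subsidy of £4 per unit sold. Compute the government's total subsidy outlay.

Government cost = 3364/23

Pre-subsidy: 415 - 8P = -25 + 1.2P gives P* = 1100/23, x* = 745/23.
With the subsidy, sellers receive Ps = Pb + 4 for each unit, where Pb is the price buyers pay.
Supply in terms of Pb becomes xs = -25 + 1.2(Pb + 4) = -20.2 + 1.2Pb. Setting this equal to demand: 415 - 8Pb = -20.2 + 1.2Pb, so Pb = 1088/23.
Sellers receive Ps = 1088/23 + 4 = 1180/23; x' = 415 − 8·(1088/23) = 841/23.
Government outlay = subsidy × quantity = 4 × 841/23 = 3364/23.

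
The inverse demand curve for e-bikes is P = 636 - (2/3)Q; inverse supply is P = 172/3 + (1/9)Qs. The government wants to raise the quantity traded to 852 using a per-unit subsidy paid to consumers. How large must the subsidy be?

Required subsidy s = 84 per unit

At Q = 852, from the demand curve buyers pay Pb = 636 − (2/3)·852 = 68; from the supply curve sellers need Ps = 172/3 + (1/9)·852 = 152.
The subsidy must fill the gap: s = Ps − Pb = 152 − 68 = 84.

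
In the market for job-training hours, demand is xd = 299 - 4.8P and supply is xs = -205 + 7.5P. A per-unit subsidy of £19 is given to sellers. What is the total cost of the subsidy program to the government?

Government cost = 123025/41

Pre-subsidy: 299 - 4.8P = -205 + 7.5P gives P* = 1680/41, x* = 4195/41.
With the subsidy, sellers receive Ps = Pb + 19 for each unit, where Pb is the price buyers pay.
Supply in terms of Pb becomes xs = -205 + 7.5(Pb + 19) = -62.5 + 7.5Pb. Setting this equal to demand: 299 - 4.8Pb = -62.5 + 7.5Pb, so Pb = 1205/41.
Sellers receive Ps = 1205/41 + 19 = 1984/41; x' = 299 − 4.8·(1205/41) = 6475/41.
Government outlay = subsidy × quantity = 19 × 6475/41 = 123025/41.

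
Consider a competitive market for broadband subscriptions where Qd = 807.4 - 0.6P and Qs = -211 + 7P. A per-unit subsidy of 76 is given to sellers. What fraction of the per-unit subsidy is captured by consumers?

Consumer share = 35/38

Pre-subsidy: 807.4 - 0.6P = -211 + 7P gives P* = 134, Q* = 727.
With the subsidy, sellers receive Ps = Pb + 76 for each unit, where Pb is the price buyers pay.
Supply in terms of Pb becomes Qs = -211 + 7(Pb + 76) = 321 + 7Pb. Setting this equal to demand: 807.4 - 0.6Pb = 321 + 7Pb, so Pb = 64.
Sellers receive Ps = 64 + 76 = 140; Q' = 807.4 − 0.6·64 = 769.
Buyers' price falls by P* − Pb = 134 − 64 = 70; sellers' price rises by Ps − P* = 140 − 134 = 6.
So consumers capture 70/76 = 35/38 of each unit of subsidy.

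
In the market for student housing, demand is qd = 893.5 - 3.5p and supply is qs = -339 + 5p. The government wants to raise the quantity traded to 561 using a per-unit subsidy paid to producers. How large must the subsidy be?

Required subsidy s = 85 per unit

At q = 561, invert demand for the buyer price: pb = (893.5 − 561)/3.5 = 95; invert supply for the seller price: ps = (561 − (-339))/5 = 180.
The subsidy must fill the gap: s = ps − pb = 180 − 95 = 85.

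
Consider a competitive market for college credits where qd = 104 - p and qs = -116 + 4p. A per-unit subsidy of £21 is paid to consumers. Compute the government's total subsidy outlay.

Pre-subsidy: 104 - p = -116 + 4p gives p* = 44, q* = 60.
With the rebate, buyers effectively pay pb = ps − 21, where ps is the price sellers receive.
Demand in terms of ps becomes qd = 104 − 1(ps − 21) = 125 - ps. Setting this equal to supply: 125 - ps = -116 + 4ps, so ps = 48.2.
Buyers pay pb = 48.2 − 21 = 27.2; q' = -116 + 4·48.2 = 76.8.
Government outlay = subsidy × quantity = 21 × 76.8 = 1612.8.

Government cost = £1612.8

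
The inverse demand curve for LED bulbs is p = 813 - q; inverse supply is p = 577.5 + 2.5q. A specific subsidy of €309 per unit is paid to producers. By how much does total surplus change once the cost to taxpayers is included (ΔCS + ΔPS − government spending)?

Pre-subsidy: 813 - q = 577.5 + 2.5q gives q* = 471/7 and p* = 5220/7.
With the subsidy, sellers receive ps = pb + 309 for each unit, where pb is the price buyers pay.
On the curves, pb = 813 - q and ps = 577.5 + 2.5q; the wedge ps − pb = 309 gives 577.5 + 2.5q − (813 - q) = 309, so q' = 1089/7.
Then pb = 813 − 1·(1089/7) = 4602/7 and ps = 577.5 + 2.5·(1089/7) = 6765/7.
ΔCS = ½(471/7 + 1089/7)(5220/7 − 4602/7) = 482040/49; ΔPS = ½(471/7 + 1089/7)(6765/7 − 5220/7) = 1205100/49.
Government spending = 309 × 1089/7 = 336501/7.
Net change = 482040/49 + 1205100/49 − 336501/7 = -95481/7. The loss equals the DWL triangle ½·309·618/7.

Net change in total surplus = -95481/7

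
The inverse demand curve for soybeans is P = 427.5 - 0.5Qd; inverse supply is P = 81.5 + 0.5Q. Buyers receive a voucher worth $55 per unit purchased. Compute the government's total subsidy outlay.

Government cost = $22055

Pre-subsidy: 427.5 - 0.5Q = 81.5 + 0.5Q gives Q* = 346 and P* = 254.5.
With the rebate, buyers effectively pay Pb = Ps − 55, where Ps is the price sellers receive.
On the curves, Pb = 427.5 - 0.5Q and Ps = 81.5 + 0.5Q; the wedge Ps − Pb = 55 gives 81.5 + 0.5Q − (427.5 - 0.5Q) = 55, so Q' = 401.
Then Pb = 427.5 − 0.5·401 = 227 and Ps = 81.5 + 0.5·401 = 282.
Government outlay = subsidy × quantity = 55 × 401 = 22055.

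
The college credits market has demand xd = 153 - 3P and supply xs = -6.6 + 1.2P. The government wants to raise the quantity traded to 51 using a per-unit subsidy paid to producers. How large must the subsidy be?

Required subsidy s = 14 per unit

At x = 51, invert demand for the buyer price: Pb = (153 − 51)/3 = 34; invert supply for the seller price: Ps = (51 − (-6.6))/1.2 = 48.
The subsidy must fill the gap: s = Ps − Pb = 48 − 34 = 14.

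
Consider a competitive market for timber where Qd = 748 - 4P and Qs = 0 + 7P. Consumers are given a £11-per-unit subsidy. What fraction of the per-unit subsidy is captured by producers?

Producer share = 4/11

Pre-subsidy: 748 - 4P = 0 + 7P gives P* = 68, Q* = 476.
With the rebate, buyers effectively pay Pb = Ps − 11, where Ps is the price sellers receive.
Demand in terms of Ps becomes Qd = 748 − 4(Ps − 11) = 792 - 4Ps. Setting this equal to supply: 792 - 4Ps = 0 + 7Ps, so Ps = 72.
Buyers pay Pb = 72 − 11 = 61; Q' = 0 + 7·72 = 504.
Buyers' price falls by P* − Pb = 68 − 61 = 7; sellers' price rises by Ps − P* = 72 − 68 = 4.
So producers capture 4/11 = 4/11 of each unit of subsidy.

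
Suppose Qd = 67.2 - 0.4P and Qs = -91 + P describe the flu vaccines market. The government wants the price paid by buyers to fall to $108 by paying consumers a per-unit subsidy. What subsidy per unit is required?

Required subsidy s = $7 per unit

At a buyer price of 108, quantity demanded is 67.2 − 0.4·108 = 24.
Sellers supply 24 only when they receive Ps with -91 + 1·Ps = 24, i.e. Ps = 115.
s = Ps − Pb = 115 − 108 = 7.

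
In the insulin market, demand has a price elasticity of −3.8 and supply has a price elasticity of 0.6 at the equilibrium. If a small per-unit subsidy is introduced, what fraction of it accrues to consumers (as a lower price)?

For a small subsidy around the equilibrium, the benefit split depends on the relative slopes, which at a point are proportional to the elasticities.
Buyer share = εs/(εs + |εd|) = 0.6/(0.6 + 3.8) = 3/22; seller share = |εd|/(εs + |εd|) = 19/22.

Consumer share = 3/22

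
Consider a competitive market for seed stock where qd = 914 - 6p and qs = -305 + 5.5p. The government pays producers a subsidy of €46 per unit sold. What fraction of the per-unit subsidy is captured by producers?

Producer share = 12/23

Pre-subsidy: 914 - 6p = -305 + 5.5p gives p* = 106, q* = 278.
With the subsidy, sellers receive ps = pb + 46 for each unit, where pb is the price buyers pay.
Supply in terms of pb becomes qs = -305 + 5.5(pb + 46) = -52 + 5.5pb. Setting this equal to demand: 914 - 6pb = -52 + 5.5pb, so pb = 84.
Sellers receive ps = 84 + 46 = 130; q' = 914 − 6·84 = 410.
Buyers' price falls by p* − pb = 106 − 84 = 22; sellers' price rises by ps − p* = 130 − 106 = 24.
So producers capture 24/46 = 12/23 of each unit of subsidy.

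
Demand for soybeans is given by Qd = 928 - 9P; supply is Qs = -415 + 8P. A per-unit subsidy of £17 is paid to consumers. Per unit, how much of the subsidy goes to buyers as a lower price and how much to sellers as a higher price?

Pre-subsidy: 928 - 9P = -415 + 8P gives P* = 79, Q* = 217.
With the rebate, buyers effectively pay Pb = Ps − 17, where Ps is the price sellers receive.
Demand in terms of Ps becomes Qd = 928 − 9(Ps − 17) = 1081 - 9Ps. Setting this equal to supply: 1081 - 9Ps = -415 + 8Ps, so Ps = 88.
Buyers pay Pb = 88 − 17 = 71; Q' = -415 + 8·88 = 289.
Buyers' price falls by P* − Pb = 79 − 71 = 8; sellers' price rises by Ps − P* = 88 − 79 = 9.

Buyers gain £8 per unit; sellers gain £9 per unit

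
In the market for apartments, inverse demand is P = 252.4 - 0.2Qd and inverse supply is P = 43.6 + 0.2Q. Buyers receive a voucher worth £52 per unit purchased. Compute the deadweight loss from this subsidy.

Deadweight loss = £3380

Pre-subsidy: 252.4 - 0.2Q = 43.6 + 0.2Q gives Q* = 522 and P* = 148.
With the rebate, buyers effectively pay Pb = Ps − 52, where Ps is the price sellers receive.
On the curves, Pb = 252.4 - 0.2Q and Ps = 43.6 + 0.2Q; the wedge Ps − Pb = 52 gives 43.6 + 0.2Q − (252.4 - 0.2Q) = 52, so Q' = 652.
Then Pb = 252.4 − 0.2·652 = 122 and Ps = 43.6 + 0.2·652 = 174.
The subsidy expands output by 652 − 522 = 130 past the efficient level; on those units the gap between marginal cost and willingness to pay runs from 0 up to 52.
DWL = ½ × 52 × 130 = 3380.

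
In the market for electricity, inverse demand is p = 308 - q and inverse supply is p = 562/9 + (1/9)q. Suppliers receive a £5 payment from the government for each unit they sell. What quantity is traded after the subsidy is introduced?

q' = 225.5

Pre-subsidy: 308 - q = 562/9 + (1/9)q gives q* = 221 and p* = 87.
With the subsidy, sellers receive ps = pb + 5 for each unit, where pb is the price buyers pay.
On the curves, pb = 308 - q and ps = 562/9 + (1/9)q; the wedge ps − pb = 5 gives 562/9 + (1/9)q − (308 - q) = 5, so q' = 225.5.
Then pb = 308 − 1·225.5 = 82.5 and ps = 562/9 + (1/9)·225.5 = 87.5.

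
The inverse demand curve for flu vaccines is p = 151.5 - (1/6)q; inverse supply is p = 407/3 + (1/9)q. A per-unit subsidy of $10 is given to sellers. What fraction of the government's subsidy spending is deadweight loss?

Pre-subsidy: 151.5 - (1/6)q = 407/3 + (1/9)q gives q* = 57 and p* = 142.
With the subsidy, sellers receive ps = pb + 10 for each unit, where pb is the price buyers pay.
On the curves, pb = 151.5 - (1/6)q and ps = 407/3 + (1/9)q; the wedge ps − pb = 10 gives 407/3 + (1/9)q − (151.5 - (1/6)q) = 10, so q' = 93.
Then pb = 151.5 − (1/6)·93 = 136 and ps = 407/3 + (1/9)·93 = 146.
ΔCS = ½(57 + 93)(142 − 136) = 450; ΔPS = ½(57 + 93)(146 − 142) = 300.
Government spending = 10 × 93 = 930.
DWL = ½ × 10 × (93 − 57) = 180; fraction = 180 / 930 = 6/31.

DWL / government spending = 6/31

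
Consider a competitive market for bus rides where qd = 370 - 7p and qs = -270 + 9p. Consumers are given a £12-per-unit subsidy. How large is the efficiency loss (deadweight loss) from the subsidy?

Deadweight loss = £283.5

Pre-subsidy: 370 - 7p = -270 + 9p gives p* = 40, q* = 90.
With the rebate, buyers effectively pay pb = ps − 12, where ps is the price sellers receive.
Demand in terms of ps becomes qd = 370 − 7(ps − 12) = 454 - 7ps. Setting this equal to supply: 454 - 7ps = -270 + 9ps, so ps = 45.25.
Buyers pay pb = 45.25 − 12 = 33.25; q' = -270 + 9·45.25 = 137.25.
The subsidy expands output by 137.25 − 90 = 47.25 past the efficient level; on those units the gap between marginal cost and willingness to pay runs from 0 up to 12.
DWL = ½ × 12 × 47.25 = 283.5.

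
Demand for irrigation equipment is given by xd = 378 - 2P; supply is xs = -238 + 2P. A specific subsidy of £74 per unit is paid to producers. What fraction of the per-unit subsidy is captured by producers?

Pre-subsidy: 378 - 2P = -238 + 2P gives P* = 154, x* = 70.
With the subsidy, sellers receive Ps = Pb + 74 for each unit, where Pb is the price buyers pay.
Supply in terms of Pb becomes xs = -238 + 2(Pb + 74) = -90 + 2Pb. Setting this equal to demand: 378 - 2Pb = -90 + 2Pb, so Pb = 117.
Sellers receive Ps = 117 + 74 = 191; x' = 378 − 2·117 = 144.
Buyers' price falls by P* − Pb = 154 − 117 = 37; sellers' price rises by Ps − P* = 191 − 154 = 37.
So producers capture 37/74 = 0.5 of each unit of subsidy.

Producer share = 0.5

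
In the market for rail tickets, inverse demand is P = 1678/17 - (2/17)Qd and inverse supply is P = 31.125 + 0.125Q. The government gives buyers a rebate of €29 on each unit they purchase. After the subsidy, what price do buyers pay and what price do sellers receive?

Buyers pay 1712/33; sellers receive 2669/33

Pre-subsidy: 1678/17 - (2/17)Q = 31.125 + 0.125Q gives Q* = 9191/33 and P* = 2176/33.
With the rebate, buyers effectively pay Pb = Ps − 29, where Ps is the price sellers receive.
On the curves, Pb = 1678/17 - (2/17)Q and Ps = 31.125 + 0.125Q; the wedge Ps − Pb = 29 gives 31.125 + 0.125Q − (1678/17 - (2/17)Q) = 29, so Q' = 13135/33.
Then Pb = 1678/17 − (2/17)·(13135/33) = 1712/33 and Ps = 31.125 + 0.125·(13135/33) = 2669/33.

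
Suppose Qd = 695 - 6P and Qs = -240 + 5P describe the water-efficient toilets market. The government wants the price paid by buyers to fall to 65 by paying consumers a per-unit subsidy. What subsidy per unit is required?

At a buyer price of 65, quantity demanded is 695 − 6·65 = 305.
Sellers supply 305 only when they receive Ps with -240 + 5·Ps = 305, i.e. Ps = 109.
s = Ps − Pb = 109 − 65 = 44.

Required subsidy s = 44 per unit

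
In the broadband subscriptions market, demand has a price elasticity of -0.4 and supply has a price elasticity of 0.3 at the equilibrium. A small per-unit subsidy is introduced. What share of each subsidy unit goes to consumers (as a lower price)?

For a small subsidy around the equilibrium, the benefit split depends on the relative slopes, which at a point are proportional to the elasticities.
Buyer share = εs/(εs + |εd|) = 0.3/(0.3 + 0.4) = 3/7; seller share = |εd|/(εs + |εd|) = 4/7.

Consumer share = 3/7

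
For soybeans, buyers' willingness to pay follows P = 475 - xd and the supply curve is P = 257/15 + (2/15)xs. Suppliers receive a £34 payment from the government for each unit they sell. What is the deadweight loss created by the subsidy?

Pre-subsidy: 475 - x = 257/15 + (2/15)x gives x* = 404 and P* = 71.
With the subsidy, sellers receive Ps = Pb + 34 for each unit, where Pb is the price buyers pay.
On the curves, Pb = 475 - x and Ps = 257/15 + (2/15)x; the wedge Ps − Pb = 34 gives 257/15 + (2/15)x − (475 - x) = 34, so x' = 434.
Then Pb = 475 − 1·434 = 41 and Ps = 257/15 + (2/15)·434 = 75.
The subsidy expands output by 434 − 404 = 30 past the efficient level; on those units the gap between marginal cost and willingness to pay runs from 0 up to 34.
DWL = ½ × 34 × 30 = 510.

Deadweight loss = £510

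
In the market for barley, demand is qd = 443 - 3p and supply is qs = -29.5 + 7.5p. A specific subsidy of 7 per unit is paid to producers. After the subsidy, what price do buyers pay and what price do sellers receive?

Pre-subsidy: 443 - 3p = -29.5 + 7.5p gives p* = 45, q* = 308.
With the subsidy, sellers receive ps = pb + 7 for each unit, where pb is the price buyers pay.
Supply in terms of pb becomes qs = -29.5 + 7.5(pb + 7) = 23 + 7.5pb. Setting this equal to demand: 443 - 3pb = 23 + 7.5pb, so pb = 40.
Sellers receive ps = 40 + 7 = 47; q' = 443 − 3·40 = 323.

Buyers pay 40; sellers receive 47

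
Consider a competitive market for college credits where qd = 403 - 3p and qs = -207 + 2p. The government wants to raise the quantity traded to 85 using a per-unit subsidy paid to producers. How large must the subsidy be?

Required subsidy s = 40 per unit

At q = 85, invert demand for the buyer price: pb = (403 − 85)/3 = 106; invert supply for the seller price: ps = (85 − (-207))/2 = 146.
The subsidy must fill the gap: s = ps − pb = 146 − 106 = 40.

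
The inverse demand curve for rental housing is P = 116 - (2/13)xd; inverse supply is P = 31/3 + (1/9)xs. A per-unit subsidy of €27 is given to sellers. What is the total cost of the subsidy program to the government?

Pre-subsidy: 116 - (2/13)x = 31/3 + (1/9)x gives x* = 12363/31 and P* = 1694/31.
With the subsidy, sellers receive Ps = Pb + 27 for each unit, where Pb is the price buyers pay.
On the curves, Pb = 116 - (2/13)x and Ps = 31/3 + (1/9)x; the wedge Ps − Pb = 27 gives 31/3 + (1/9)x − (116 - (2/13)x) = 27, so x' = 15522/31.
Then Pb = 116 − (2/13)·(15522/31) = 1208/31 and Ps = 31/3 + (1/9)·(15522/31) = 2045/31.
Government outlay = subsidy × quantity = 27 × 15522/31 = 419094/31.

Government cost = 419094/31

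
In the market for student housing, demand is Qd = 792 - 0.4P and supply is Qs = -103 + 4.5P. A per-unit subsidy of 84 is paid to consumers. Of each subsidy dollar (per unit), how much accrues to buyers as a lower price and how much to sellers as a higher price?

Buyers gain 540/7 per unit; sellers gain 48/7 per unit

Pre-subsidy: 792 - 0.4P = -103 + 4.5P gives P* = 8950/49, Q* = 35228/49.
With the rebate, buyers effectively pay Pb = Ps − 84, where Ps is the price sellers receive.
Demand in terms of Ps becomes Qd = 792 − 0.4(Ps − 84) = 825.6 - 0.4Ps. Setting this equal to supply: 825.6 - 0.4Ps = -103 + 4.5Ps, so Ps = 9286/49.
Buyers pay Pb = 9286/49 − 84 = 5170/49; Q' = -103 + 4.5·(9286/49) = 36740/49.
Buyers' price falls by P* − Pb = 8950/49 − 5170/49 = 540/7; sellers' price rises by Ps − P* = 9286/49 − 8950/49 = 48/7.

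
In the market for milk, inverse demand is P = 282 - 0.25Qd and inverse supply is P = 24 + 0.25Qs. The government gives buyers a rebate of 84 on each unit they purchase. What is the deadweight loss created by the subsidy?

Deadweight loss = 7056

Pre-subsidy: 282 - 0.25Q = 24 + 0.25Q gives Q* = 516 and P* = 153.
With the rebate, buyers effectively pay Pb = Ps − 84, where Ps is the price sellers receive.
On the curves, Pb = 282 - 0.25Q and Ps = 24 + 0.25Q; the wedge Ps − Pb = 84 gives 24 + 0.25Q − (282 - 0.25Q) = 84, so Q' = 684.
Then Pb = 282 − 0.25·684 = 111 and Ps = 24 + 0.25·684 = 195.
The subsidy expands output by 684 − 516 = 168 past the efficient level; on those units the gap between marginal cost and willingness to pay runs from 0 up to 84.
DWL = ½ × 84 × 168 = 7056.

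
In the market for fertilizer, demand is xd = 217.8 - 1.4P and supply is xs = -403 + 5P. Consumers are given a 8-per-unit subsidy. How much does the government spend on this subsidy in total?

Government cost = 726

Pre-subsidy: 217.8 - 1.4P = -403 + 5P gives P* = 97, x* = 82.
With the rebate, buyers effectively pay Pb = Ps − 8, where Ps is the price sellers receive.
Demand in terms of Ps becomes xd = 217.8 − 1.4(Ps − 8) = 229 - 1.4Ps. Setting this equal to supply: 229 - 1.4Ps = -403 + 5Ps, so Ps = 98.75.
Buyers pay Pb = 98.75 − 8 = 90.75; x' = -403 + 5·98.75 = 90.75.
Government outlay = subsidy × quantity = 8 × 90.75 = 726.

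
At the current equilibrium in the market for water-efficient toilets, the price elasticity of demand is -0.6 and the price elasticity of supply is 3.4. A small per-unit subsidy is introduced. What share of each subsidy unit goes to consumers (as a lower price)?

Consumer share = 0.85

For a small subsidy around the equilibrium, the benefit split depends on the relative slopes, which at a point are proportional to the elasticities.
Buyer share = εs/(εs + |εd|) = 3.4/(3.4 + 0.6) = 0.85; seller share = |εd|/(εs + |εd|) = 0.15.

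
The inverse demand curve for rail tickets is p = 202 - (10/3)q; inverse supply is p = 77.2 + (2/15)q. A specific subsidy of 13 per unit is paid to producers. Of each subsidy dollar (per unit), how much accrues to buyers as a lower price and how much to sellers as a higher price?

Buyers gain 12.5 per unit; sellers gain 0.5 per unit

Pre-subsidy: 202 - (10/3)q = 77.2 + (2/15)q gives q* = 36 and p* = 82.
With the subsidy, sellers receive ps = pb + 13 for each unit, where pb is the price buyers pay.
On the curves, pb = 202 - (10/3)q and ps = 77.2 + (2/15)q; the wedge ps − pb = 13 gives 77.2 + (2/15)q − (202 - (10/3)q) = 13, so q' = 39.75.
Then pb = 202 − (10/3)·39.75 = 69.5 and ps = 77.2 + (2/15)·39.75 = 82.5.
Buyers' price falls by p* − pb = 82 − 69.5 = 12.5; sellers' price rises by ps − p* = 82.5 − 82 = 0.5.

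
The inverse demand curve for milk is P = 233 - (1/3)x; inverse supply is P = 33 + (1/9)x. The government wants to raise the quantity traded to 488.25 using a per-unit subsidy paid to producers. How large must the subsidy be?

Required subsidy s = 17 per unit

At x = 488.25, from the demand curve buyers pay Pb = 233 − (1/3)·488.25 = 70.25; from the supply curve sellers need Ps = 33 + (1/9)·488.25 = 87.25.
The subsidy must fill the gap: s = Ps − Pb = 87.25 − 70.25 = 17.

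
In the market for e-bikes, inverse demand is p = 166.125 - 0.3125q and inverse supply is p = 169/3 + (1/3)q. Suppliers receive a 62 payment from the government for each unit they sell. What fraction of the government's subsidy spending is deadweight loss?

DWL / government spending = 24/133

Pre-subsidy: 166.125 - 0.3125q = 169/3 + (1/3)q gives q* = 170 and p* = 113.
With the subsidy, sellers receive ps = pb + 62 for each unit, where pb is the price buyers pay.
On the curves, pb = 166.125 - 0.3125q and ps = 169/3 + (1/3)q; the wedge ps − pb = 62 gives 169/3 + (1/3)q − (166.125 - 0.3125q) = 62, so q' = 266.
Then pb = 166.125 − 0.3125·266 = 83 and ps = 169/3 + (1/3)·266 = 145.
ΔCS = ½(170 + 266)(113 − 83) = 6540; ΔPS = ½(170 + 266)(145 − 113) = 6976.
Government spending = 62 × 266 = 16492.
DWL = ½ × 62 × (266 − 170) = 2976; fraction = 2976 / 16492 = 24/133.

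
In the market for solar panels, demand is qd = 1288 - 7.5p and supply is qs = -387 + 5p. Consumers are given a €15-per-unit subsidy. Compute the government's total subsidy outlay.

Government cost = €4920

Pre-subsidy: 1288 - 7.5p = -387 + 5p gives p* = 134, q* = 283.
With the rebate, buyers effectively pay pb = ps − 15, where ps is the price sellers receive.
Demand in terms of ps becomes qd = 1288 − 7.5(ps − 15) = 1400.5 - 7.5ps. Setting this equal to supply: 1400.5 - 7.5ps = -387 + 5ps, so ps = 143.
Buyers pay pb = 143 − 15 = 128; q' = -387 + 5·143 = 328.
Government outlay = subsidy × quantity = 15 × 328 = 4920.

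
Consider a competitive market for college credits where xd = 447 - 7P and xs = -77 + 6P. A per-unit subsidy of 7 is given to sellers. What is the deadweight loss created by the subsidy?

Deadweight loss = 1029/13

Pre-subsidy: 447 - 7P = -77 + 6P gives P* = 524/13, x* = 2143/13.
With the subsidy, sellers receive Ps = Pb + 7 for each unit, where Pb is the price buyers pay.
Supply in terms of Pb becomes xs = -77 + 6(Pb + 7) = -35 + 6Pb. Setting this equal to demand: 447 - 7Pb = -35 + 6Pb, so Pb = 482/13.
Sellers receive Ps = 482/13 + 7 = 573/13; x' = 447 − 7·(482/13) = 2437/13.
The subsidy expands output by 2437/13 − 2143/13 = 294/13 past the efficient level; on those units the gap between marginal cost and willingness to pay runs from 0 up to 7.
DWL = ½ × 7 × 294/13 = 1029/13.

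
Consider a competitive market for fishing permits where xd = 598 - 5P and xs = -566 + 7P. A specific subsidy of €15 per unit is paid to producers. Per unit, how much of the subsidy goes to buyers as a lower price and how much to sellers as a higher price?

Buyers gain €8.75 per unit; sellers gain €6.25 per unit

Pre-subsidy: 598 - 5P = -566 + 7P gives P* = 97, x* = 113.
With the subsidy, sellers receive Ps = Pb + 15 for each unit, where Pb is the price buyers pay.
Supply in terms of Pb becomes xs = -566 + 7(Pb + 15) = -461 + 7Pb. Setting this equal to demand: 598 - 5Pb = -461 + 7Pb, so Pb = 88.25.
Sellers receive Ps = 88.25 + 15 = 103.25; x' = 598 − 5·88.25 = 156.75.
Buyers' price falls by P* − Pb = 97 − 88.25 = 8.75; sellers' price rises by Ps − P* = 103.25 − 97 = 6.25.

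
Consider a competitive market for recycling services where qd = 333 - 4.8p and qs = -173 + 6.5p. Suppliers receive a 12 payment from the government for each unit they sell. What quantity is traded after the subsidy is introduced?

q' = 17085/113

Pre-subsidy: 333 - 4.8p = -173 + 6.5p gives p* = 5060/113, q* = 13341/113.
With the subsidy, sellers receive ps = pb + 12 for each unit, where pb is the price buyers pay.
Supply in terms of pb becomes qs = -173 + 6.5(pb + 12) = -95 + 6.5pb. Setting this equal to demand: 333 - 4.8pb = -95 + 6.5pb, so pb = 4280/113.
Sellers receive ps = 4280/113 + 12 = 5636/113; q' = 333 − 4.8·(4280/113) = 17085/113.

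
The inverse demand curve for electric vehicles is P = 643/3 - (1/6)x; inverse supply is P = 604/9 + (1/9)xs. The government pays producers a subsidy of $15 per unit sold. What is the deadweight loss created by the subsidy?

Deadweight loss = $405

Pre-subsidy: 643/3 - (1/6)x = 604/9 + (1/9)x gives x* = 530 and P* = 126.
With the subsidy, sellers receive Ps = Pb + 15 for each unit, where Pb is the price buyers pay.
On the curves, Pb = 643/3 - (1/6)x and Ps = 604/9 + (1/9)x; the wedge Ps − Pb = 15 gives 604/9 + (1/9)x − (643/3 - (1/6)x) = 15, so x' = 584.
Then Pb = 643/3 − (1/6)·584 = 117 and Ps = 604/9 + (1/9)·584 = 132.
The subsidy expands output by 584 − 530 = 54 past the efficient level; on those units the gap between marginal cost and willingness to pay runs from 0 up to 15.
DWL = ½ × 15 × 54 = 405.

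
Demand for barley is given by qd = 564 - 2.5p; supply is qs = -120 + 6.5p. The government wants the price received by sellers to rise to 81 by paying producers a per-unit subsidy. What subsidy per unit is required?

At a seller price of 81, quantity supplied is -120 + 6.5·81 = 406.5.
Buyers absorb 406.5 only when they pay pb with 564 − 2.5·pb = 406.5, i.e. pb = 63.
s = ps − pb = 81 − 63 = 18.

Required subsidy s = 18 per unit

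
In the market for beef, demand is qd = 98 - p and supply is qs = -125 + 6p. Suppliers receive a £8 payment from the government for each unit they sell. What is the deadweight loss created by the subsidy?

Pre-subsidy: 98 - p = -125 + 6p gives p* = 223/7, q* = 463/7.
With the subsidy, sellers receive ps = pb + 8 for each unit, where pb is the price buyers pay.
Supply in terms of pb becomes qs = -125 + 6(pb + 8) = -77 + 6pb. Setting this equal to demand: 98 - pb = -77 + 6pb, so pb = 25.
Sellers receive ps = 25 + 8 = 33; q' = 98 − 1·25 = 73.
The subsidy expands output by 73 − 463/7 = 48/7 past the efficient level; on those units the gap between marginal cost and willingness to pay runs from 0 up to 8.
DWL = ½ × 8 × 48/7 = 192/7.

Deadweight loss = 192/7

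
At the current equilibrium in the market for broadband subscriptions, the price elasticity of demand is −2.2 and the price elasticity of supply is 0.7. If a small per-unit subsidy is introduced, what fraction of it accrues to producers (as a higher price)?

Producer share = 22/29

For a small subsidy around the equilibrium, the benefit split depends on the relative slopes, which at a point are proportional to the elasticities.
Buyer share = εs/(εs + |εd|) = 0.7/(0.7 + 2.2) = 7/29; seller share = |εd|/(εs + |εd|) = 22/29.
So producers capture 22/29 of the subsidy.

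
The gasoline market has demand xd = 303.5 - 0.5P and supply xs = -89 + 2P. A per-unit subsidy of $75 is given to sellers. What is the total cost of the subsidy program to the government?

Pre-subsidy: 303.5 - 0.5P = -89 + 2P gives P* = 157, x* = 225.
With the subsidy, sellers receive Ps = Pb + 75 for each unit, where Pb is the price buyers pay.
Supply in terms of Pb becomes xs = -89 + 2(Pb + 75) = 61 + 2Pb. Setting this equal to demand: 303.5 - 0.5Pb = 61 + 2Pb, so Pb = 97.
Sellers receive Ps = 97 + 75 = 172; x' = 303.5 − 0.5·97 = 255.
Government outlay = subsidy × quantity = 75 × 255 = 19125.

Government cost = $19125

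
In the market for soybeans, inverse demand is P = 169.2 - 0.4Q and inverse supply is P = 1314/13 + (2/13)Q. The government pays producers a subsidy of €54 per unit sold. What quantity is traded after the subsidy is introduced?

Q' = 220.5

Pre-subsidy: 169.2 - 0.4Q = 1314/13 + (2/13)Q gives Q* = 123 and P* = 120.
With the subsidy, sellers receive Ps = Pb + 54 for each unit, where Pb is the price buyers pay.
On the curves, Pb = 169.2 - 0.4Q and Ps = 1314/13 + (2/13)Q; the wedge Ps − Pb = 54 gives 1314/13 + (2/13)Q − (169.2 - 0.4Q) = 54, so Q' = 220.5.
Then Pb = 169.2 − 0.4·220.5 = 81 and Ps = 1314/13 + (2/13)·220.5 = 135.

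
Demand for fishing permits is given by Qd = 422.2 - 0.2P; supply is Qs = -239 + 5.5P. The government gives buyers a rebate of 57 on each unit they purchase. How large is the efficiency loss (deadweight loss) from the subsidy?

Deadweight loss = 313.5

Pre-subsidy: 422.2 - 0.2P = -239 + 5.5P gives P* = 116, Q* = 399.
With the rebate, buyers effectively pay Pb = Ps − 57, where Ps is the price sellers receive.
Demand in terms of Ps becomes Qd = 422.2 − 0.2(Ps − 57) = 433.6 - 0.2Ps. Setting this equal to supply: 433.6 - 0.2Ps = -239 + 5.5Ps, so Ps = 118.
Buyers pay Pb = 118 − 57 = 61; Q' = -239 + 5.5·118 = 410.
The subsidy expands output by 410 − 399 = 11 past the efficient level; on those units the gap between marginal cost and willingness to pay runs from 0 up to 57.
DWL = ½ × 57 × 11 = 313.5.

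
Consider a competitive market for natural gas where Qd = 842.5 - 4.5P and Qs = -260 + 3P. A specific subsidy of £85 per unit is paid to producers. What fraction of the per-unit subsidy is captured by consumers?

Pre-subsidy: 842.5 - 4.5P = -260 + 3P gives P* = 147, Q* = 181.
With the subsidy, sellers receive Ps = Pb + 85 for each unit, where Pb is the price buyers pay.
Supply in terms of Pb becomes Qs = -260 + 3(Pb + 85) = -5 + 3Pb. Setting this equal to demand: 842.5 - 4.5Pb = -5 + 3Pb, so Pb = 113.
Sellers receive Ps = 113 + 85 = 198; Q' = 842.5 − 4.5·113 = 334.
Buyers' price falls by P* − Pb = 147 − 113 = 34; sellers' price rises by Ps − P* = 198 − 147 = 51.
So consumers capture 34/85 = 0.4 of each unit of subsidy.

Consumer share = 0.4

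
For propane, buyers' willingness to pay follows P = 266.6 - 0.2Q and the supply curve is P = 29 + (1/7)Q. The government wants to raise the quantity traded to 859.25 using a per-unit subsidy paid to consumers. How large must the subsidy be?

Required subsidy s = 57 per unit

At Q = 859.25, from the demand curve buyers pay Pb = 266.6 − 0.2·859.25 = 94.75; from the supply curve sellers need Ps = 29 + (1/7)·859.25 = 151.75.
The subsidy must fill the gap: s = Ps − Pb = 151.75 − 94.75 = 57.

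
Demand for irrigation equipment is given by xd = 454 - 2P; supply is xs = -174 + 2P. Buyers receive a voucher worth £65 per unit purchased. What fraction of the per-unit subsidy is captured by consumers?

Consumer share = 0.5

Pre-subsidy: 454 - 2P = -174 + 2P gives P* = 157, x* = 140.
With the rebate, buyers effectively pay Pb = Ps − 65, where Ps is the price sellers receive.
Demand in terms of Ps becomes xd = 454 − 2(Ps − 65) = 584 - 2Ps. Setting this equal to supply: 584 - 2Ps = -174 + 2Ps, so Ps = 189.5.
Buyers pay Pb = 189.5 − 65 = 124.5; x' = -174 + 2·189.5 = 205.
Buyers' price falls by P* − Pb = 157 − 124.5 = 32.5; sellers' price rises by Ps − P* = 189.5 − 157 = 32.5.
So consumers capture 32.5/65 = 0.5 of each unit of subsidy.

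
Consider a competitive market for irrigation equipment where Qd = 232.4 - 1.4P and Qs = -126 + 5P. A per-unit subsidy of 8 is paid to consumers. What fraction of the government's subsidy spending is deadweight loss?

DWL / government spending = 5/186

Pre-subsidy: 232.4 - 1.4P = -126 + 5P gives P* = 56, Q* = 154.
With the rebate, buyers effectively pay Pb = Ps − 8, where Ps is the price sellers receive.
Demand in terms of Ps becomes Qd = 232.4 − 1.4(Ps − 8) = 243.6 - 1.4Ps. Setting this equal to supply: 243.6 - 1.4Ps = -126 + 5Ps, so Ps = 57.75.
Buyers pay Pb = 57.75 − 8 = 49.75; Q' = -126 + 5·57.75 = 162.75.
ΔCS = ½(154 + 162.75)(56 − 49.75) = 989.84375; ΔPS = ½(154 + 162.75)(57.75 − 56) = 277.15625.
Government spending = 8 × 162.75 = 1302.
DWL = ½ × 8 × (162.75 − 154) = 35; fraction = 35 / 1302 = 5/186.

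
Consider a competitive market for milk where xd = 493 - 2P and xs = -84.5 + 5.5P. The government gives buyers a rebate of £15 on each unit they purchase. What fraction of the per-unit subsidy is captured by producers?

Producer share = 4/15

Pre-subsidy: 493 - 2P = -84.5 + 5.5P gives P* = 77, x* = 339.
With the rebate, buyers effectively pay Pb = Ps − 15, where Ps is the price sellers receive.
Demand in terms of Ps becomes xd = 493 − 2(Ps − 15) = 523 - 2Ps. Setting this equal to supply: 523 - 2Ps = -84.5 + 5.5Ps, so Ps = 81.
Buyers pay Pb = 81 − 15 = 66; x' = -84.5 + 5.5·81 = 361.
Buyers' price falls by P* − Pb = 77 − 66 = 11; sellers' price rises by Ps − P* = 81 − 77 = 4.
So producers capture 4/15 = 4/15 of each unit of subsidy.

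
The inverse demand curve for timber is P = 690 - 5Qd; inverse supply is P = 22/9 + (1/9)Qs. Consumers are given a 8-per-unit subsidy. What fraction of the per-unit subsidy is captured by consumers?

Consumer share = 45/46

Pre-subsidy: 690 - 5Q = 22/9 + (1/9)Q gives Q* = 3094/23 and P* = 400/23.
With the rebate, buyers effectively pay Pb = Ps − 8, where Ps is the price sellers receive.
On the curves, Pb = 690 - 5Q and Ps = 22/9 + (1/9)Q; the wedge Ps − Pb = 8 gives 22/9 + (1/9)Q − (690 - 5Q) = 8, so Q' = 3130/23.
Then Pb = 690 − 5·(3130/23) = 220/23 and Ps = 22/9 + (1/9)·(3130/23) = 404/23.
Buyers' price falls by P* − Pb = 400/23 − 220/23 = 180/23; sellers' price rises by Ps − P* = 404/23 − 400/23 = 4/23.
So consumers capture (180/23)/8 = 45/46 of each unit of subsidy.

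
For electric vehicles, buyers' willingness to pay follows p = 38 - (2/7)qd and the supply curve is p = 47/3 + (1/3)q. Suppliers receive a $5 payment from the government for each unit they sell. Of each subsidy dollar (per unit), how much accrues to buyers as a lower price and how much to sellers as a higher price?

Pre-subsidy: 38 - (2/7)q = 47/3 + (1/3)q gives q* = 469/13 and p* = 360/13.
With the subsidy, sellers receive ps = pb + 5 for each unit, where pb is the price buyers pay.
On the curves, pb = 38 - (2/7)q and ps = 47/3 + (1/3)q; the wedge ps − pb = 5 gives 47/3 + (1/3)q − (38 - (2/7)q) = 5, so q' = 574/13.
Then pb = 38 − (2/7)·(574/13) = 330/13 and ps = 47/3 + (1/3)·(574/13) = 395/13.
Buyers' price falls by p* − pb = 360/13 − 330/13 = 30/13; sellers' price rises by ps − p* = 395/13 − 360/13 = 35/13.

Buyers gain 30/13 per unit; sellers gain 35/13 per unit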